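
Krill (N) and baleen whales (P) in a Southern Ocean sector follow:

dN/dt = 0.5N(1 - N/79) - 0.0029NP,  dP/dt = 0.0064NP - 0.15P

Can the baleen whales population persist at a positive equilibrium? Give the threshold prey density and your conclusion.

Threshold N = 23.4; K > 23.4, so yes, the predator persists.

The predator equation gives dP/dt > 0 only when N > 0.15/0.0064 = 23.4.
Without the predator, N → K = 79. Since 79 > 23.4, the predator can invade and persist.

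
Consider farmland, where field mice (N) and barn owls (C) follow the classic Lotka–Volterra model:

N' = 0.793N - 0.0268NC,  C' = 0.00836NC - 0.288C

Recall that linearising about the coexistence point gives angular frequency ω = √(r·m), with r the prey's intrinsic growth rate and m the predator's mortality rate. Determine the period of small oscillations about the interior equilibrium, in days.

Here r = 0.793 and m = 0.288, so r·m = 0.228.
ω = √0.228 = 0.478 per day, hence T = 2π/ω ≈ 13.1 days.

T ≈ 13.1 days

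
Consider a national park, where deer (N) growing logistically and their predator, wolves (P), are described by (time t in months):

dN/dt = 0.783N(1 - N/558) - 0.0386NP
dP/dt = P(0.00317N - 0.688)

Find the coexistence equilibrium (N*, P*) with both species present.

N* ≈ 217, P* ≈ 12.4

From dP/dt = 0 with P > 0: 0.00317N* = 0.688, so N* = 217.
Substitute into dN/dt = 0: 0.783(1 - 217/558) = 0.0386P*.
The bracket is 0.611, giving P* = 0.478/0.0386 = 12.4.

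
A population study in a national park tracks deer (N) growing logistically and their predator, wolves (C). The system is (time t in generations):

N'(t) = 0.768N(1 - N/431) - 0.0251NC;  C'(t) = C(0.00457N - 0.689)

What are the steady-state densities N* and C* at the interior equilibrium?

N* ≈ 151, C* ≈ 19.9

From dC/dt = 0 with C > 0: 0.00457N* = 0.689, so N* = 151.
Substitute into dN/dt = 0: 0.768(1 - 151/431) = 0.0251C*.
The bracket is 0.65, giving C* = 0.499/0.0251 = 19.9.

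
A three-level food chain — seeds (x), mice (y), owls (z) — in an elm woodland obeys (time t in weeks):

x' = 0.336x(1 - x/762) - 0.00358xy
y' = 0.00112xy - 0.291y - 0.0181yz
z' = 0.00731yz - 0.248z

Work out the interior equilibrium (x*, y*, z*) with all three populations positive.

x* ≈ 487, y* ≈ 33.9, z* ≈ 14

From dz/dt = 0: 0.00731y* = 0.248, so y* = 33.9.
From dx/dt = 0: 0.336(1 - x*/762) = 0.00358·33.9, giving x* = 762·(1 - 0.361) = 487.
From dy/dt = 0: 0.00112·487 - 0.291 = 0.0181z*, so z* = 0.254/0.0181 = 14.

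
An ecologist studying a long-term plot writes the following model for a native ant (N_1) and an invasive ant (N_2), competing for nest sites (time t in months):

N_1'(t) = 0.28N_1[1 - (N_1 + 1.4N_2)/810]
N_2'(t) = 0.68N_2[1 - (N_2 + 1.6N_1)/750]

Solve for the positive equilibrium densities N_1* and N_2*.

Setting both brackets to zero gives the nullclines N_1 + 1.4N_2 = 810 and 1.6N_1 + N_2 = 750.
Substituting N_2 = 750 - 1.6N_1 into the first: N_1(1 - 1.4·1.6) = 810 - 1.4·750.
So N_1* = -240/-1.24 = 194, and then N_2* = 750 - 1.6·194 = 440.

N_1* ≈ 194, N_2* ≈ 440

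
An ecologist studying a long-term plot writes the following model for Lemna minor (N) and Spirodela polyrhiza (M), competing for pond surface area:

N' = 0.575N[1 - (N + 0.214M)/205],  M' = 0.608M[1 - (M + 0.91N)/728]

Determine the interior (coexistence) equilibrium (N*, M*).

Setting both brackets to zero gives the nullclines N + 0.214M = 205 and 0.91N + M = 728.
Substituting M = 728 - 0.91N into the first: N(1 - 0.214·0.91) = 205 - 0.214·728.
So N* = 49.2/0.805 = 61.1, and then M* = 728 - 0.91·61.1 = 672.

N* ≈ 61.1, M* ≈ 672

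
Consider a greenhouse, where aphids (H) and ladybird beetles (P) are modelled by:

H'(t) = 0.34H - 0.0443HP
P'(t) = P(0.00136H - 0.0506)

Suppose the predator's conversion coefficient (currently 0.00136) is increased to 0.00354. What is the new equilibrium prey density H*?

H* ≈ 14.3

At the interior fixed point, setting dP/dt = 0 with P > 0 fixes H* = (predator death rate)/(HP coefficient) — independent of the other coefficients.
With the change, H* = 0.0506/0.00354 = 14.3; it falls from 37.2.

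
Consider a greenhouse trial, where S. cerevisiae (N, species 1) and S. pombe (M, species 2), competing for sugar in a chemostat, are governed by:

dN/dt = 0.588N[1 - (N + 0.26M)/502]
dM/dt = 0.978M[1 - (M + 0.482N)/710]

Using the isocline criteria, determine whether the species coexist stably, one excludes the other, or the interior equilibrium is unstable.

Compare the nullcline intercepts: K1/α12 = 502/0.26 = 1930 > K2 = 710; K2/α21 = 710/0.482 = 1470 > K1 = 502.
Since both inequalities hold, each species can invade when rare, so the interior equilibrium is stable.

stable coexistence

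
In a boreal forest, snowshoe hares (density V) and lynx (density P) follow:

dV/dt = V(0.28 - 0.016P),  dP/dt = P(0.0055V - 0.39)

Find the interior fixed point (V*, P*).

V* ≈ 70.9, P* ≈ 17.5

Set dP/dt = 0 with P > 0: 0.0055V - 0.39 = 0, so V* = 0.39/0.0055 = 70.9.
Set dV/dt = 0 with V > 0: 0.28 - 0.016P = 0, so P* = 0.28/0.016 = 17.5.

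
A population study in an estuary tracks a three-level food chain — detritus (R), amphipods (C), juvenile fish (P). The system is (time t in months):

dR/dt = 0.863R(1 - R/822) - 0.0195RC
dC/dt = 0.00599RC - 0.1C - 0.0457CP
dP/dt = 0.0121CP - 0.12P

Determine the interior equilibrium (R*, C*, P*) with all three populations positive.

From dP/dt = 0: 0.0121C* = 0.12, so C* = 9.92.
From dR/dt = 0: 0.863(1 - R*/822) = 0.0195·9.92, giving R* = 822·(1 - 0.224) = 638.
From dC/dt = 0: 0.00599·638 - 0.1 = 0.0457P*, so P* = 3.72/0.0457 = 81.4.

R* ≈ 638, C* ≈ 9.92, P* ≈ 81.4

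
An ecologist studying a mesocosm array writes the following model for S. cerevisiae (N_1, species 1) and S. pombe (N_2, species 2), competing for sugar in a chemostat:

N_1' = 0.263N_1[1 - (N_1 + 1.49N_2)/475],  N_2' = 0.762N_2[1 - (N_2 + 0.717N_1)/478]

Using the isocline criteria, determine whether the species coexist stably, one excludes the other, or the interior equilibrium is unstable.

species 2 excludes species 1

Compare the nullcline intercepts: K1/α12 = 475/1.49 = 319 < K2 = 478; K2/α21 = 478/0.717 = 667 > K1 = 475.
Since the inequalities point opposite ways, species 2 can invade but species 1 cannot.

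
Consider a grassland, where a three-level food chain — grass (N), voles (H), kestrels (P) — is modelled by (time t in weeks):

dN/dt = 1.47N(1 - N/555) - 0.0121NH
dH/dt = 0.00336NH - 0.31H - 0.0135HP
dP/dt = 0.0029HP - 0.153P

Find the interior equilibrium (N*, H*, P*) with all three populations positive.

N* ≈ 314, H* ≈ 52.8, P* ≈ 55.2

From dP/dt = 0: 0.0029H* = 0.153, so H* = 52.8.
From dN/dt = 0: 1.47(1 - N*/555) = 0.0121·52.8, giving N* = 555·(1 - 0.434) = 314.
From dH/dt = 0: 0.00336·314 - 0.31 = 0.0135P*, so P* = 0.745/0.0135 = 55.2.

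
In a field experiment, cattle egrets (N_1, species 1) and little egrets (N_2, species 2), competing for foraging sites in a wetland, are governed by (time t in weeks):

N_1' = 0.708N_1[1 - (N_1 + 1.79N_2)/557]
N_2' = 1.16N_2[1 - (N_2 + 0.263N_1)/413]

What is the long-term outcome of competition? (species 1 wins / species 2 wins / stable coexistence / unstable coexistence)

Compare the nullcline intercepts: K1/α12 = 557/1.79 = 311 < K2 = 413; K2/α21 = 413/0.263 = 1570 > K1 = 557.
Since the inequalities point opposite ways, species 2 can invade but species 1 cannot.

species 2 excludes species 1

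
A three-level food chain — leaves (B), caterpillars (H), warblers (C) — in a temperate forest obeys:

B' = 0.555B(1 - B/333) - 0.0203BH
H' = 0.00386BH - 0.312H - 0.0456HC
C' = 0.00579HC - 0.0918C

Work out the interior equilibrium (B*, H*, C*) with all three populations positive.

From dC/dt = 0: 0.00579H* = 0.0918, so H* = 15.9.
From dB/dt = 0: 0.555(1 - B*/333) = 0.0203·15.9, giving B* = 333·(1 - 0.58) = 140.
From dH/dt = 0: 0.00386·140 - 0.312 = 0.0456C*, so C* = 0.228/0.0456 = 5.

B* ≈ 140, H* ≈ 15.9, C* ≈ 5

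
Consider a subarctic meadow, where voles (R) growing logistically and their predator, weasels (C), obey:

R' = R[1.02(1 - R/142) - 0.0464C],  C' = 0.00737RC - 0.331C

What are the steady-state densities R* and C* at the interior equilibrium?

From dC/dt = 0 with C > 0: 0.00737R* = 0.331, so R* = 44.9.
Substitute into dR/dt = 0: 1.02(1 - 44.9/142) = 0.0464C*.
The bracket is 0.684, giving C* = 0.697/0.0464 = 15.

R* ≈ 44.9, C* ≈ 15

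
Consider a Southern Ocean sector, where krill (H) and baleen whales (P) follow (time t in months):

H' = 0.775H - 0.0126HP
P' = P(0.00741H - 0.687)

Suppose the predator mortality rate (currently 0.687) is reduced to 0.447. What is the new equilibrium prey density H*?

At the interior fixed point, setting dP/dt = 0 with P > 0 fixes H* = (predator death rate)/(HP coefficient) — independent of the other coefficients.
With the change, H* = 0.447/0.00741 = 60.3; it falls from 92.7.

H* ≈ 60.3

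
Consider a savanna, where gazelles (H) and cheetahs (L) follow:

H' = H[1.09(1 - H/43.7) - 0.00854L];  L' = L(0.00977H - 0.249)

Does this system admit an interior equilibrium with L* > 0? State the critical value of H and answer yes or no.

Threshold H = 25.5; K > 25.5, so yes, the predator persists.

The predator equation gives dL/dt > 0 only when H > 0.249/0.00977 = 25.5.
Without the predator, H → K = 43.7. Since 43.7 > 25.5, the predator can invade and persist.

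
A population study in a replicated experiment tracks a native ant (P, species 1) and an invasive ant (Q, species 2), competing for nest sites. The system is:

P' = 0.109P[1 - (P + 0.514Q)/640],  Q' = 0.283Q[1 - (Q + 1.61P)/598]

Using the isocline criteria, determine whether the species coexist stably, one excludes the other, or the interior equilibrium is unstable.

species 1 excludes species 2

Compare the nullcline intercepts: K1/α12 = 640/0.514 = 1250 > K2 = 598; K2/α21 = 598/1.61 = 371 < K1 = 640.
Since the inequalities point opposite ways, species 1 can invade but species 2 cannot.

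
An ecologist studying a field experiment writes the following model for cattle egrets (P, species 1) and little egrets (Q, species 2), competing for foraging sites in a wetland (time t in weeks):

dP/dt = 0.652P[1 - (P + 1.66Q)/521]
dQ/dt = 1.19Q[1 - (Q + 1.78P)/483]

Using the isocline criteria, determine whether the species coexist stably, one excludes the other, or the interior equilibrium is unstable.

Compare the nullcline intercepts: K1/α12 = 521/1.66 = 314 < K2 = 483; K2/α21 = 483/1.78 = 271 < K1 = 521.
Since both are reversed, neither can invade when rare; the interior point is a saddle.

unstable coexistence (outcome depends on initial conditions)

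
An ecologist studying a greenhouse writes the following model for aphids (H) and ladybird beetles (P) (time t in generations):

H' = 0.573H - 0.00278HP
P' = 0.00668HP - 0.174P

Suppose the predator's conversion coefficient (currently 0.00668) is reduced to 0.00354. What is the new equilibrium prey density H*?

H* ≈ 49.2

At the interior fixed point, setting dP/dt = 0 with P > 0 fixes H* = (predator death rate)/(HP coefficient) — independent of the other coefficients.
With the change, H* = 0.174/0.00354 = 49.2; it rises from 26.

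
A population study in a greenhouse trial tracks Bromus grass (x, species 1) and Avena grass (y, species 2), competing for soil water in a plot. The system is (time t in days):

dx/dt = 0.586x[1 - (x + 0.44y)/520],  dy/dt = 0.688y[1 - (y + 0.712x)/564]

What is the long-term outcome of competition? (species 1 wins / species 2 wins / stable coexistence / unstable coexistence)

Compare the nullcline intercepts: K1/α12 = 520/0.44 = 1180 > K2 = 564; K2/α21 = 564/0.712 = 792 > K1 = 520.
Since both inequalities hold, each species can invade when rare, so the interior equilibrium is stable.

stable coexistence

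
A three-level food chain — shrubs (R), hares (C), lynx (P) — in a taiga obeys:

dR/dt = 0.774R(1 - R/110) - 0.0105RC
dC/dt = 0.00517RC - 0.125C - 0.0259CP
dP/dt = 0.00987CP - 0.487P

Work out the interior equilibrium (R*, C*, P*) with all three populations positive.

R* ≈ 36.4, C* ≈ 49.3, P* ≈ 2.43

From dP/dt = 0: 0.00987C* = 0.487, so C* = 49.3.
From dR/dt = 0: 0.774(1 - R*/110) = 0.0105·49.3, giving R* = 110·(1 - 0.669) = 36.4.
From dC/dt = 0: 0.00517·36.4 - 0.125 = 0.0259P*, so P* = 0.063/0.0259 = 2.43.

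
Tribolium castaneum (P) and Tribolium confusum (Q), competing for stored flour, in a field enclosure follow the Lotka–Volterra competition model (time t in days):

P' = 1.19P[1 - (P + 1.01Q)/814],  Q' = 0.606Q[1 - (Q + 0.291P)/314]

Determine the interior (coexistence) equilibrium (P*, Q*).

Setting both brackets to zero gives the nullclines P + 1.01Q = 814 and 0.291P + Q = 314.
Substituting Q = 314 - 0.291P into the first: P(1 - 1.01·0.291) = 814 - 1.01·314.
So P* = 497/0.706 = 704, and then Q* = 314 - 0.291·704 = 109.

P* ≈ 704, Q* ≈ 109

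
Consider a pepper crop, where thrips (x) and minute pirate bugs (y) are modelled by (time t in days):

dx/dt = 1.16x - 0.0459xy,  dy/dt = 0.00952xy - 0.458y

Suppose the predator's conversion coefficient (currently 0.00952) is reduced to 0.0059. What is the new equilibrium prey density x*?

At the interior fixed point, setting dy/dt = 0 with y > 0 fixes x* = (predator death rate)/(xy coefficient) — independent of the other coefficients.
With the change, x* = 0.458/0.0059 = 77.6; it rises from 48.1.

x* ≈ 77.6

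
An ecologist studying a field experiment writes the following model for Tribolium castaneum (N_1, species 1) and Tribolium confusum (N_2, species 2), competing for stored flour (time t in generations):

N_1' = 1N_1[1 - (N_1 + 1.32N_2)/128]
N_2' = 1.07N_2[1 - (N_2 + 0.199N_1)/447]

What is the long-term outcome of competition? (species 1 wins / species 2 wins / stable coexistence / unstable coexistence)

species 2 excludes species 1

Compare the nullcline intercepts: K1/α12 = 128/1.32 = 97 < K2 = 447; K2/α21 = 447/0.199 = 2250 > K1 = 128.
Since the inequalities point opposite ways, species 2 can invade but species 1 cannot.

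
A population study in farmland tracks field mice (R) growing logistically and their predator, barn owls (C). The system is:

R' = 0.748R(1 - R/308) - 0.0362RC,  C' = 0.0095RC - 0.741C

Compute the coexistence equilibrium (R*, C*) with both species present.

R* ≈ 78, C* ≈ 15.4

From dC/dt = 0 with C > 0: 0.0095R* = 0.741, so R* = 78.
Substitute into dR/dt = 0: 0.748(1 - 78/308) = 0.0362C*.
The bracket is 0.747, giving C* = 0.559/0.0362 = 15.4.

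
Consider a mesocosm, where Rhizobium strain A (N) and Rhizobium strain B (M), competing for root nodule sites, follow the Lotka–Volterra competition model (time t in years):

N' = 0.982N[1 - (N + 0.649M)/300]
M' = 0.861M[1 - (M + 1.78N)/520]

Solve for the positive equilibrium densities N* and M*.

N* ≈ 241, M* ≈ 90.2

Setting both brackets to zero gives the nullclines N + 0.649M = 300 and 1.78N + M = 520.
Substituting M = 520 - 1.78N into the first: N(1 - 0.649·1.78) = 300 - 0.649·520.
So N* = -37.5/-0.155 = 241, and then M* = 520 - 1.78·241 = 90.2.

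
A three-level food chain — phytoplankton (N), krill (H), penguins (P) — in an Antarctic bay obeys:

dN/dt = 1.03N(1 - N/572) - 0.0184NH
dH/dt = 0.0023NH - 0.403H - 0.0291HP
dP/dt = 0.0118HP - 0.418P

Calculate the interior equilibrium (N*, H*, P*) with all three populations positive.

From dP/dt = 0: 0.0118H* = 0.418, so H* = 35.4.
From dN/dt = 0: 1.03(1 - N*/572) = 0.0184·35.4, giving N* = 572·(1 - 0.633) = 210.
From dH/dt = 0: 0.0023·210 - 0.403 = 0.0291P*, so P* = 0.0801/0.0291 = 2.75.

N* ≈ 210, H* ≈ 35.4, P* ≈ 2.75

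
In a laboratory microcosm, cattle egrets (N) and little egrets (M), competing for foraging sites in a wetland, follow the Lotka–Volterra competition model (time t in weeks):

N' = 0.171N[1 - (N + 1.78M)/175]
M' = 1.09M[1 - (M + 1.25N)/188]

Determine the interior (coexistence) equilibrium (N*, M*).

N* ≈ 130, M* ≈ 25.1

Setting both brackets to zero gives the nullclines N + 1.78M = 175 and 1.25N + M = 188.
Substituting M = 188 - 1.25N into the first: N(1 - 1.78·1.25) = 175 - 1.78·188.
So N* = -160/-1.23 = 130, and then M* = 188 - 1.25·130 = 25.1.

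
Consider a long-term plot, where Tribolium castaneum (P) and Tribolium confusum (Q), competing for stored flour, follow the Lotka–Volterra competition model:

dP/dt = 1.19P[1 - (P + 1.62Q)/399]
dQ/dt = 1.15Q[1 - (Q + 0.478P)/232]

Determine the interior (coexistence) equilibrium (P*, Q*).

Setting both brackets to zero gives the nullclines P + 1.62Q = 399 and 0.478P + Q = 232.
Substituting Q = 232 - 0.478P into the first: P(1 - 1.62·0.478) = 399 - 1.62·232.
So P* = 23.2/0.226 = 103, and then Q* = 232 - 0.478·103 = 183.

P* ≈ 103, Q* ≈ 183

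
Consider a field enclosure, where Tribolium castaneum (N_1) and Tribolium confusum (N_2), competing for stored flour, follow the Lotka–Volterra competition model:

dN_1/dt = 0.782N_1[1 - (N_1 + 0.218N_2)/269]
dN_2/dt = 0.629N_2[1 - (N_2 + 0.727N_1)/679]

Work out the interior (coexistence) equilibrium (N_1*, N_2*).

N_1* ≈ 144, N_2* ≈ 574

Setting both brackets to zero gives the nullclines N_1 + 0.218N_2 = 269 and 0.727N_1 + N_2 = 679.
Substituting N_2 = 679 - 0.727N_1 into the first: N_1(1 - 0.218·0.727) = 269 - 0.218·679.
So N_1* = 121/0.842 = 144, and then N_2* = 679 - 0.727·144 = 574.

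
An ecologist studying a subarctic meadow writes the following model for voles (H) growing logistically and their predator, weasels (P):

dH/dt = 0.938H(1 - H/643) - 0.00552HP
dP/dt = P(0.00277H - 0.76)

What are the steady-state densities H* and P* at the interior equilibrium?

From dP/dt = 0 with P > 0: 0.00277H* = 0.76, so H* = 274.
Substitute into dH/dt = 0: 0.938(1 - 274/643) = 0.00552P*.
The bracket is 0.573, giving P* = 0.538/0.00552 = 97.4.

H* ≈ 274, P* ≈ 97.4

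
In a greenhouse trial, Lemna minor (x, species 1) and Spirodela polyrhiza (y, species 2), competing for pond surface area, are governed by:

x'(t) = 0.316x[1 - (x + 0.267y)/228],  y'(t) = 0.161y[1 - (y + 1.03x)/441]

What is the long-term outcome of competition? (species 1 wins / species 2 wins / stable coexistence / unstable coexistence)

stable coexistence

Compare the nullcline intercepts: K1/α12 = 228/0.267 = 854 > K2 = 441; K2/α21 = 441/1.03 = 428 > K1 = 228.
Since both inequalities hold, each species can invade when rare, so the interior equilibrium is stable.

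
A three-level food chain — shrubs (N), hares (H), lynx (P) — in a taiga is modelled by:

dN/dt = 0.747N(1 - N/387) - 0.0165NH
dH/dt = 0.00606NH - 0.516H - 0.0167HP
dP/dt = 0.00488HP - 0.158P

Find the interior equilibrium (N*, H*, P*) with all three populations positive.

From dP/dt = 0: 0.00488H* = 0.158, so H* = 32.4.
From dN/dt = 0: 0.747(1 - N*/387) = 0.0165·32.4, giving N* = 387·(1 - 0.715) = 110.
From dH/dt = 0: 0.00606·110 - 0.516 = 0.0167P*, so P* = 0.152/0.0167 = 9.1.

N* ≈ 110, H* ≈ 32.4, P* ≈ 9.1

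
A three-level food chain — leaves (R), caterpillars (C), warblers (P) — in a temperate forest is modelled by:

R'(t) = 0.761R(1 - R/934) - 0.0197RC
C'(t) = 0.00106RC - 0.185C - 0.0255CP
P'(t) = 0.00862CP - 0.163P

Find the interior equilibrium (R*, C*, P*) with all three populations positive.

From dP/dt = 0: 0.00862C* = 0.163, so C* = 18.9.
From dR/dt = 0: 0.761(1 - R*/934) = 0.0197·18.9, giving R* = 934·(1 - 0.49) = 477.
From dC/dt = 0: 0.00106·477 - 0.185 = 0.0255P*, so P* = 0.32/0.0255 = 12.6.

R* ≈ 477, C* ≈ 18.9, P* ≈ 12.6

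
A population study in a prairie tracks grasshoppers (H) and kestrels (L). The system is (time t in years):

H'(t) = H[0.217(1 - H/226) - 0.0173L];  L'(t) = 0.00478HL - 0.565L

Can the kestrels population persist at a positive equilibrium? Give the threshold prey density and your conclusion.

The predator equation gives dL/dt > 0 only when H > 0.565/0.00478 = 118.
Without the predator, H → K = 226. Since 226 > 118, the predator can invade and persist.

Threshold H = 118; K > 118, so yes, the predator persists.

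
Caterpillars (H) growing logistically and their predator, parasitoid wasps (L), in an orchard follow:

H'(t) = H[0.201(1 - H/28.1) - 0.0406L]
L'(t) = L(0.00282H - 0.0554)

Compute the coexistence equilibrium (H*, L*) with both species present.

H* ≈ 19.6, L* ≈ 1.49

From dL/dt = 0 with L > 0: 0.00282H* = 0.0554, so H* = 19.6.
Substitute into dH/dt = 0: 0.201(1 - 19.6/28.1) = 0.0406L*.
The bracket is 0.301, giving L* = 0.0605/0.0406 = 1.49.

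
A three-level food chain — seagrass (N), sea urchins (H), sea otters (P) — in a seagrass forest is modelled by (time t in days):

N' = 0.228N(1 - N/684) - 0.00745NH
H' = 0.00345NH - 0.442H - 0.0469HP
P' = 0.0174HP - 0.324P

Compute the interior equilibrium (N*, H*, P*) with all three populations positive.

N* ≈ 268, H* ≈ 18.6, P* ≈ 10.3

From dP/dt = 0: 0.0174H* = 0.324, so H* = 18.6.
From dN/dt = 0: 0.228(1 - N*/684) = 0.00745·18.6, giving N* = 684·(1 - 0.608) = 268.
From dH/dt = 0: 0.00345·268 - 0.442 = 0.0469P*, so P* = 0.482/0.0469 = 10.3.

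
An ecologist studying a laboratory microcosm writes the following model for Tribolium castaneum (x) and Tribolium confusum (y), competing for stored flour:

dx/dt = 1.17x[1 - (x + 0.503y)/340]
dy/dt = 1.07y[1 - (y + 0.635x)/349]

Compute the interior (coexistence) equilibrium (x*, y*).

x* ≈ 242, y* ≈ 196

Setting both brackets to zero gives the nullclines x + 0.503y = 340 and 0.635x + y = 349.
Substituting y = 349 - 0.635x into the first: x(1 - 0.503·0.635) = 340 - 0.503·349.
So x* = 164/0.681 = 242, and then y* = 349 - 0.635·242 = 196.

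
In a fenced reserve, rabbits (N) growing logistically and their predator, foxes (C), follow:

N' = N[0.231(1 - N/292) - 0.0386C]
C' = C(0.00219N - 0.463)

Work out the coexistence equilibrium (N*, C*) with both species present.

From dC/dt = 0 with C > 0: 0.00219N* = 0.463, so N* = 211.
Substitute into dN/dt = 0: 0.231(1 - 211/292) = 0.0386C*.
The bracket is 0.276, giving C* = 0.0638/0.0386 = 1.65.

N* ≈ 211, C* ≈ 1.65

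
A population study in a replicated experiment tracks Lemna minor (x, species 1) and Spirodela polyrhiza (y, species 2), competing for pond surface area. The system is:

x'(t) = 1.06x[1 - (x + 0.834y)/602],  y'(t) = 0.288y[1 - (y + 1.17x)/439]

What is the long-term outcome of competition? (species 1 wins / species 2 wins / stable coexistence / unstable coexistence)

species 1 excludes species 2

Compare the nullcline intercepts: K1/α12 = 602/0.834 = 722 > K2 = 439; K2/α21 = 439/1.17 = 375 < K1 = 602.
Since the inequalities point opposite ways, species 1 can invade but species 2 cannot.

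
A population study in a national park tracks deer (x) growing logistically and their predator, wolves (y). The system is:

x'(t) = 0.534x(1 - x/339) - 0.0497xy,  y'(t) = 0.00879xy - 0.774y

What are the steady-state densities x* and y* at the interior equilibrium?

From dy/dt = 0 with y > 0: 0.00879x* = 0.774, so x* = 88.1.
Substitute into dx/dt = 0: 0.534(1 - 88.1/339) = 0.0497y*.
The bracket is 0.74, giving y* = 0.395/0.0497 = 7.95.

x* ≈ 88.1, y* ≈ 7.95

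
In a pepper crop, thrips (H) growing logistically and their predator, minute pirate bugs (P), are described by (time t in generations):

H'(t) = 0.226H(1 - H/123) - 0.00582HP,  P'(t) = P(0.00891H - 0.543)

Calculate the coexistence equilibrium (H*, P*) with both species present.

From dP/dt = 0 with P > 0: 0.00891H* = 0.543, so H* = 60.9.
Substitute into dH/dt = 0: 0.226(1 - 60.9/123) = 0.00582P*.
The bracket is 0.505, giving P* = 0.114/0.00582 = 19.6.

H* ≈ 60.9, P* ≈ 19.6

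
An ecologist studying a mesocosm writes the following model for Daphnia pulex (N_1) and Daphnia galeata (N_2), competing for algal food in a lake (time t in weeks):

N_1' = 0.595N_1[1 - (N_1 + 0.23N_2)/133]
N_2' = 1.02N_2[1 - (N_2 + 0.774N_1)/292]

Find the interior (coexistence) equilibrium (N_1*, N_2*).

Setting both brackets to zero gives the nullclines N_1 + 0.23N_2 = 133 and 0.774N_1 + N_2 = 292.
Substituting N_2 = 292 - 0.774N_1 into the first: N_1(1 - 0.23·0.774) = 133 - 0.23·292.
So N_1* = 65.8/0.822 = 80.1, and then N_2* = 292 - 0.774·80.1 = 230.

N_1* ≈ 80.1, N_2* ≈ 230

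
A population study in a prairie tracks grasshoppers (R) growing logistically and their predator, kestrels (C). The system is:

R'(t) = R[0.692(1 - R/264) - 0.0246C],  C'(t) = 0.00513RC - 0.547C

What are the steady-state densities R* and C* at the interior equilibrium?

From dC/dt = 0 with C > 0: 0.00513R* = 0.547, so R* = 107.
Substitute into dR/dt = 0: 0.692(1 - 107/264) = 0.0246C*.
The bracket is 0.596, giving C* = 0.413/0.0246 = 16.8.

R* ≈ 107, C* ≈ 16.8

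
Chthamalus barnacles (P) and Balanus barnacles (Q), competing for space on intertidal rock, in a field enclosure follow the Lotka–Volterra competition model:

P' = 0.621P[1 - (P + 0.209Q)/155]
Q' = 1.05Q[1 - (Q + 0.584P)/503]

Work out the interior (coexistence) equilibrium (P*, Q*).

Setting both brackets to zero gives the nullclines P + 0.209Q = 155 and 0.584P + Q = 503.
Substituting Q = 503 - 0.584P into the first: P(1 - 0.209·0.584) = 155 - 0.209·503.
So P* = 49.9/0.878 = 56.8, and then Q* = 503 - 0.584·56.8 = 470.

P* ≈ 56.8, Q* ≈ 470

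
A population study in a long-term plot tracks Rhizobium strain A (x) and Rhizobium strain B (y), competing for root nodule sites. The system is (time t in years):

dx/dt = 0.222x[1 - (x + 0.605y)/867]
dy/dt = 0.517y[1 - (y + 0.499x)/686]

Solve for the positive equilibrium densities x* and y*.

Setting both brackets to zero gives the nullclines x + 0.605y = 867 and 0.499x + y = 686.
Substituting y = 686 - 0.499x into the first: x(1 - 0.605·0.499) = 867 - 0.605·686.
So x* = 452/0.698 = 647, and then y* = 686 - 0.499·647 = 363.

x* ≈ 647, y* ≈ 363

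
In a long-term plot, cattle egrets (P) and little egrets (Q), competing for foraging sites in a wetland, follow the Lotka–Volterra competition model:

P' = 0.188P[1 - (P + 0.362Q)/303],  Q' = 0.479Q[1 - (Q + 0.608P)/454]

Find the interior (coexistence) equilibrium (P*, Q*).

Setting both brackets to zero gives the nullclines P + 0.362Q = 303 and 0.608P + Q = 454.
Substituting Q = 454 - 0.608P into the first: P(1 - 0.362·0.608) = 303 - 0.362·454.
So P* = 139/0.78 = 178, and then Q* = 454 - 0.608·178 = 346.

P* ≈ 178, Q* ≈ 346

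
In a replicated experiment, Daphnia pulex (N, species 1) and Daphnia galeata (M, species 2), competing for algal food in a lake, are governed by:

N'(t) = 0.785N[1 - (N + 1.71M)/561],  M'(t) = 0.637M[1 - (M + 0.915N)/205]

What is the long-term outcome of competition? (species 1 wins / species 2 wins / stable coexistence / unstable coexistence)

Compare the nullcline intercepts: K1/α12 = 561/1.71 = 328 > K2 = 205; K2/α21 = 205/0.915 = 224 < K1 = 561.
Since the inequalities point opposite ways, species 1 can invade but species 2 cannot.

species 1 excludes species 2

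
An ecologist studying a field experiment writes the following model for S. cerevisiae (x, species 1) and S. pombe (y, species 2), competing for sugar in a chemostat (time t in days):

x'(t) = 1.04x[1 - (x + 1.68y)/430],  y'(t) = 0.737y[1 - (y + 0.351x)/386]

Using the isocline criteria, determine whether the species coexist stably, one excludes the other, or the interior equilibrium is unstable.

species 2 excludes species 1

Compare the nullcline intercepts: K1/α12 = 430/1.68 = 256 < K2 = 386; K2/α21 = 386/0.351 = 1100 > K1 = 430.
Since the inequalities point opposite ways, species 2 can invade but species 1 cannot.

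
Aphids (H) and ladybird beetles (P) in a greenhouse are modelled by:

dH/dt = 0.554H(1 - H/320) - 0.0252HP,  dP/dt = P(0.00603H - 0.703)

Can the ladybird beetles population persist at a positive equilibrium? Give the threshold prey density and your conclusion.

The predator equation gives dP/dt > 0 only when H > 0.703/0.00603 = 117.
Without the predator, H → K = 320. Since 320 > 117, the predator can invade and persist.

Threshold H = 117; K > 117, so yes, the predator persists.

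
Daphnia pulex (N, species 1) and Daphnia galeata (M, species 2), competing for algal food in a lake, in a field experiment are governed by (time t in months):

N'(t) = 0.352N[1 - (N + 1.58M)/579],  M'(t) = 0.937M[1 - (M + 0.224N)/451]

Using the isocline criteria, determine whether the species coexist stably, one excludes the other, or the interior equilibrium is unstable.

species 2 excludes species 1

Compare the nullcline intercepts: K1/α12 = 579/1.58 = 366 < K2 = 451; K2/α21 = 451/0.224 = 2010 > K1 = 579.
Since the inequalities point opposite ways, species 2 can invade but species 1 cannot.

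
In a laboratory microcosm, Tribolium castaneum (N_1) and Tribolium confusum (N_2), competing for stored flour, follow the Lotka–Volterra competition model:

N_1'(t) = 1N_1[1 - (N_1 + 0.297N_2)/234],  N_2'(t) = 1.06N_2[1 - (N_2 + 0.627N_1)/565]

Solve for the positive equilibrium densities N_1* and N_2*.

N_1* ≈ 81.3, N_2* ≈ 514

Setting both brackets to zero gives the nullclines N_1 + 0.297N_2 = 234 and 0.627N_1 + N_2 = 565.
Substituting N_2 = 565 - 0.627N_1 into the first: N_1(1 - 0.297·0.627) = 234 - 0.297·565.
So N_1* = 66.2/0.814 = 81.3, and then N_2* = 565 - 0.627·81.3 = 514.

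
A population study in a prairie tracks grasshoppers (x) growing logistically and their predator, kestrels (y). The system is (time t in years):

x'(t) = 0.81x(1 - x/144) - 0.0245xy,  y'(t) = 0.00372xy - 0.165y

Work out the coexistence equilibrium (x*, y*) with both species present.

From dy/dt = 0 with y > 0: 0.00372x* = 0.165, so x* = 44.4.
Substitute into dx/dt = 0: 0.81(1 - 44.4/144) = 0.0245y*.
The bracket is 0.692, giving y* = 0.561/0.0245 = 22.9.

x* ≈ 44.4, y* ≈ 22.9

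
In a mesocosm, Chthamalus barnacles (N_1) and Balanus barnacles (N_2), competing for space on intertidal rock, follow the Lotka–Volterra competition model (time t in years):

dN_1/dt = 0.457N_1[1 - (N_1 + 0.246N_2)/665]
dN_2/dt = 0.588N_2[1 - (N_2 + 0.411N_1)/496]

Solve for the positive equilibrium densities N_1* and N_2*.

Setting both brackets to zero gives the nullclines N_1 + 0.246N_2 = 665 and 0.411N_1 + N_2 = 496.
Substituting N_2 = 496 - 0.411N_1 into the first: N_1(1 - 0.246·0.411) = 665 - 0.246·496.
So N_1* = 543/0.899 = 604, and then N_2* = 496 - 0.411·604 = 248.

N_1* ≈ 604, N_2* ≈ 248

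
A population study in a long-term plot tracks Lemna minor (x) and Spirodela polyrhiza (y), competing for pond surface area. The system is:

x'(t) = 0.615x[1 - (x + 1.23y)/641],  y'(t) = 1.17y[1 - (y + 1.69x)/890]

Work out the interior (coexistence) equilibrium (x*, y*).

Setting both brackets to zero gives the nullclines x + 1.23y = 641 and 1.69x + y = 890.
Substituting y = 890 - 1.69x into the first: x(1 - 1.23·1.69) = 641 - 1.23·890.
So x* = -454/-1.08 = 421, and then y* = 890 - 1.69·421 = 179.

x* ≈ 421, y* ≈ 179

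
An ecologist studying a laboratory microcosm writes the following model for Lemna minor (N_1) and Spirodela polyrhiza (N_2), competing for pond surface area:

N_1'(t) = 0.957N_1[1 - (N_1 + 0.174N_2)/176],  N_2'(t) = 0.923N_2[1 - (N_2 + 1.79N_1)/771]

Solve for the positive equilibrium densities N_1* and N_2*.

Setting both brackets to zero gives the nullclines N_1 + 0.174N_2 = 176 and 1.79N_1 + N_2 = 771.
Substituting N_2 = 771 - 1.79N_1 into the first: N_1(1 - 0.174·1.79) = 176 - 0.174·771.
So N_1* = 41.8/0.689 = 60.8, and then N_2* = 771 - 1.79·60.8 = 662.

N_1* ≈ 60.8, N_2* ≈ 662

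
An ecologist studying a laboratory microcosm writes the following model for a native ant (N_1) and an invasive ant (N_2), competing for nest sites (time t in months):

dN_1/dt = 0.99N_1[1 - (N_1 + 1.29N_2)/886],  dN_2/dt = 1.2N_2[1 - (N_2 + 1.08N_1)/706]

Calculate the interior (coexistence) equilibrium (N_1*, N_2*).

Setting both brackets to zero gives the nullclines N_1 + 1.29N_2 = 886 and 1.08N_1 + N_2 = 706.
Substituting N_2 = 706 - 1.08N_1 into the first: N_1(1 - 1.29·1.08) = 886 - 1.29·706.
So N_1* = -24.7/-0.393 = 62.9, and then N_2* = 706 - 1.08·62.9 = 638.

N_1* ≈ 62.9, N_2* ≈ 638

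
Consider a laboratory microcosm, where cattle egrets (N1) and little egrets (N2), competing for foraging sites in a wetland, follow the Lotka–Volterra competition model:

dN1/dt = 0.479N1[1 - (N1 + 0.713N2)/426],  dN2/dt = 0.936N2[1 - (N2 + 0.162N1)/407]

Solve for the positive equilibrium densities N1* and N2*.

N1* ≈ 154, N2* ≈ 382

Setting both brackets to zero gives the nullclines N1 + 0.713N2 = 426 and 0.162N1 + N2 = 407.
Substituting N2 = 407 - 0.162N1 into the first: N1(1 - 0.713·0.162) = 426 - 0.713·407.
So N1* = 136/0.884 = 154, and then N2* = 407 - 0.162·154 = 382.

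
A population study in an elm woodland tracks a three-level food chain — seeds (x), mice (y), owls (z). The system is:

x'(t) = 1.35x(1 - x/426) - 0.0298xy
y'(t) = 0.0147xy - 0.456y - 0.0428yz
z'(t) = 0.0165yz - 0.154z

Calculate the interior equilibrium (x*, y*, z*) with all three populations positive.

x* ≈ 338, y* ≈ 9.33, z* ≈ 106

From dz/dt = 0: 0.0165y* = 0.154, so y* = 9.33.
From dx/dt = 0: 1.35(1 - x*/426) = 0.0298·9.33, giving x* = 426·(1 - 0.206) = 338.
From dy/dt = 0: 0.0147·338 - 0.456 = 0.0428z*, so z* = 4.52/0.0428 = 106.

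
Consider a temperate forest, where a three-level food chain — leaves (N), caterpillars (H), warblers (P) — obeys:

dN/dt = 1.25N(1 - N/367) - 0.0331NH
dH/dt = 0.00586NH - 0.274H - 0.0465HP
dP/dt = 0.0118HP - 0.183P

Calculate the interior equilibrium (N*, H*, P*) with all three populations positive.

N* ≈ 216, H* ≈ 15.5, P* ≈ 21.4

From dP/dt = 0: 0.0118H* = 0.183, so H* = 15.5.
From dN/dt = 0: 1.25(1 - N*/367) = 0.0331·15.5, giving N* = 367·(1 - 0.411) = 216.
From dH/dt = 0: 0.00586·216 - 0.274 = 0.0465P*, so P* = 0.993/0.0465 = 21.4.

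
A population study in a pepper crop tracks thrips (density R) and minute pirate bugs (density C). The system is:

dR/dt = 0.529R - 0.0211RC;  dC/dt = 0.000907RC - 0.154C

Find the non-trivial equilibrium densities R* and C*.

R* ≈ 170, C* ≈ 25.1

Set dC/dt = 0 with C > 0: 0.000907R - 0.154 = 0, so R* = 0.154/0.000907 = 170.
Set dR/dt = 0 with R > 0: 0.529 - 0.0211C = 0, so C* = 0.529/0.0211 = 25.1.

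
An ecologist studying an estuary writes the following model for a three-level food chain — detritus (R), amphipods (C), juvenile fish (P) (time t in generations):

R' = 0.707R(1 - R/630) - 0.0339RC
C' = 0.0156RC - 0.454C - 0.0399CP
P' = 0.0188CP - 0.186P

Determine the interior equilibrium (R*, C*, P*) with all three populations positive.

From dP/dt = 0: 0.0188C* = 0.186, so C* = 9.89.
From dR/dt = 0: 0.707(1 - R*/630) = 0.0339·9.89, giving R* = 630·(1 - 0.474) = 331.
From dC/dt = 0: 0.0156·331 - 0.454 = 0.0399P*, so P* = 4.71/0.0399 = 118.

R* ≈ 331, C* ≈ 9.89, P* ≈ 118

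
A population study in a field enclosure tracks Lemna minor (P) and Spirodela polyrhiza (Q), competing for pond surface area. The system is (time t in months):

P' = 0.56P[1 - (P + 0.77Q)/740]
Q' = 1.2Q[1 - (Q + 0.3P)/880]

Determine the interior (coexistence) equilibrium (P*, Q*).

P* ≈ 81.1, Q* ≈ 856

Setting both brackets to zero gives the nullclines P + 0.77Q = 740 and 0.3P + Q = 880.
Substituting Q = 880 - 0.3P into the first: P(1 - 0.77·0.3) = 740 - 0.77·880.
So P* = 62.4/0.769 = 81.1, and then Q* = 880 - 0.3·81.1 = 856.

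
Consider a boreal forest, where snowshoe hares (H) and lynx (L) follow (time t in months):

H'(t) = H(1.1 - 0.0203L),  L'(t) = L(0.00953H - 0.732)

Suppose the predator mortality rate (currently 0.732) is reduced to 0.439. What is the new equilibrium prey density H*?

H* ≈ 46.1

At the interior fixed point, setting dL/dt = 0 with L > 0 fixes H* = (predator death rate)/(HL coefficient) — independent of the other coefficients.
With the change, H* = 0.439/0.00953 = 46.1; it falls from 76.8.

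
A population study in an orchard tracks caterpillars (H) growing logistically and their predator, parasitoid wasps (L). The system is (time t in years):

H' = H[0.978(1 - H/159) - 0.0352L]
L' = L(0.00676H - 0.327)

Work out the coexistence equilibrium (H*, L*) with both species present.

H* ≈ 48.4, L* ≈ 19.3

From dL/dt = 0 with L > 0: 0.00676H* = 0.327, so H* = 48.4.
Substitute into dH/dt = 0: 0.978(1 - 48.4/159) = 0.0352L*.
The bracket is 0.696, giving L* = 0.68/0.0352 = 19.3.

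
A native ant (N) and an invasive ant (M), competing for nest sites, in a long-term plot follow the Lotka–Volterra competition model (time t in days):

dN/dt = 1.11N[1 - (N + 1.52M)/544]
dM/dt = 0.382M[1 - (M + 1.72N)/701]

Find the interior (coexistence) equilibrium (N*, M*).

N* ≈ 323, M* ≈ 145

Setting both brackets to zero gives the nullclines N + 1.52M = 544 and 1.72N + M = 701.
Substituting M = 701 - 1.72N into the first: N(1 - 1.52·1.72) = 544 - 1.52·701.
So N* = -522/-1.61 = 323, and then M* = 701 - 1.72·323 = 145.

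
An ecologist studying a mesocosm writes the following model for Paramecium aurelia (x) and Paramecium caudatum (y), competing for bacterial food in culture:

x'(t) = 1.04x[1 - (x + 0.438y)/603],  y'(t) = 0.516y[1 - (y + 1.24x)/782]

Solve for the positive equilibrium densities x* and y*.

Setting both brackets to zero gives the nullclines x + 0.438y = 603 and 1.24x + y = 782.
Substituting y = 782 - 1.24x into the first: x(1 - 0.438·1.24) = 603 - 0.438·782.
So x* = 260/0.457 = 570, and then y* = 782 - 1.24·570 = 75.

x* ≈ 570, y* ≈ 75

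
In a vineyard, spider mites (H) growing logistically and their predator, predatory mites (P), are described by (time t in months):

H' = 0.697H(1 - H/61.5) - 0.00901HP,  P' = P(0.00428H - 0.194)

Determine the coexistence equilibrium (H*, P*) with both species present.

H* ≈ 45.3, P* ≈ 20.3

From dP/dt = 0 with P > 0: 0.00428H* = 0.194, so H* = 45.3.
Substitute into dH/dt = 0: 0.697(1 - 45.3/61.5) = 0.00901P*.
The bracket is 0.263, giving P* = 0.183/0.00901 = 20.3.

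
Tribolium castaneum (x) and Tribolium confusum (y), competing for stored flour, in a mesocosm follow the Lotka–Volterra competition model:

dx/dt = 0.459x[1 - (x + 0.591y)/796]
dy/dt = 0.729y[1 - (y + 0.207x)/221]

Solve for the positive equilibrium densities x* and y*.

x* ≈ 758, y* ≈ 64.1

Setting both brackets to zero gives the nullclines x + 0.591y = 796 and 0.207x + y = 221.
Substituting y = 221 - 0.207x into the first: x(1 - 0.591·0.207) = 796 - 0.591·221.
So x* = 665/0.878 = 758, and then y* = 221 - 0.207·758 = 64.1.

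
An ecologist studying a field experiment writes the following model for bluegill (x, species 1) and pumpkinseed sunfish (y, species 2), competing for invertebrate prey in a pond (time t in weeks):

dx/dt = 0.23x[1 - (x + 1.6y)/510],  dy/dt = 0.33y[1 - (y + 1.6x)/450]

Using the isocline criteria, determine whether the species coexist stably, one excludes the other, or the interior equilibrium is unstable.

Compare the nullcline intercepts: K1/α12 = 510/1.6 = 319 < K2 = 450; K2/α21 = 450/1.6 = 281 < K1 = 510.
Since both are reversed, neither can invade when rare; the interior point is a saddle.

unstable coexistence (outcome depends on initial conditions)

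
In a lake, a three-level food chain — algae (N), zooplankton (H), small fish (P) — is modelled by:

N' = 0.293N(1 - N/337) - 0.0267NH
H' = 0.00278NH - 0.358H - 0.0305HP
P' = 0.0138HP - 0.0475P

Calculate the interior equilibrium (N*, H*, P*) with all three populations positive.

N* ≈ 231, H* ≈ 3.44, P* ≈ 9.34

From dP/dt = 0: 0.0138H* = 0.0475, so H* = 3.44.
From dN/dt = 0: 0.293(1 - N*/337) = 0.0267·3.44, giving N* = 337·(1 - 0.314) = 231.
From dH/dt = 0: 0.00278·231 - 0.358 = 0.0305P*, so P* = 0.285/0.0305 = 9.34.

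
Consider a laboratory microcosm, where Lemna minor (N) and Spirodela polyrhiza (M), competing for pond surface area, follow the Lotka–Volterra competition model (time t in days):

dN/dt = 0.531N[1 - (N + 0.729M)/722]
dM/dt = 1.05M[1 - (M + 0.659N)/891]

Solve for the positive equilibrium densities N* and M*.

N* ≈ 139, M* ≈ 799

Setting both brackets to zero gives the nullclines N + 0.729M = 722 and 0.659N + M = 891.
Substituting M = 891 - 0.659N into the first: N(1 - 0.729·0.659) = 722 - 0.729·891.
So N* = 72.5/0.52 = 139, and then M* = 891 - 0.659·139 = 799.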